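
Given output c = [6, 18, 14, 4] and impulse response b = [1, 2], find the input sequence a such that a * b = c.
Deconvolve c=[6, 18, 14, 4] by b=[1, 2]. Since b[0]=1, solve forward: a[0] = c[0] / 1 = 6; a[1] = (c[1] - 6×2) / 1 = 6; a[2] = (c[2] - 6×2) / 1 = 2. So a = [6, 6, 2]. Check by forward convolution: c[0] = 6×1 = 6; c[1] = 6×2 + 6×1 = 18; c[2] = 6×2 + 2×1 = 14; c[3] = 2×2 = 4

[6, 6, 2]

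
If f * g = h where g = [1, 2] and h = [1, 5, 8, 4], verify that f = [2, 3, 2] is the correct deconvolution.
Forward-compute [2, 3, 2] * [1, 2]: h[0] = 2×1 = 2; h[1] = 2×2 + 3×1 = 7; h[2] = 3×2 + 2×1 = 8; h[3] = 2×2 = 4 → [2, 7, 8, 4]. Does not match given h = [1, 5, 8, 4].

Not verified. [2, 3, 2] * [1, 2] = [2, 7, 8, 4], which differs from [1, 5, 8, 4] at index 0.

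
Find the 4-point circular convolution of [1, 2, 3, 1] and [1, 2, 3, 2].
Use y[k] = Σ_j s[j]·t[(k-j) mod 4]. y[0] = 1×1 + 2×2 + 3×3 + 1×2 = 16; y[1] = 1×2 + 2×1 + 3×2 + 1×3 = 13; y[2] = 1×3 + 2×2 + 3×1 + 1×2 = 12; y[3] = 1×2 + 2×3 + 3×2 + 1×1 = 15. Result: [16, 13, 12, 15]

[16, 13, 12, 15]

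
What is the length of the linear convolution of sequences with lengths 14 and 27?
Linear/full convolution length: m + n - 1 = 14 + 27 - 1 = 40

40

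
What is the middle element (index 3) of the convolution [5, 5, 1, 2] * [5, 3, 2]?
Use y[k] = Σ_i a[i]·b[k-i] at k=3. y[3] = 5×2 + 1×3 + 2×5 = 23

23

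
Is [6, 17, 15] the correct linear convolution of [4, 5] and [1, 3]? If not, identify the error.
Recompute linear convolution of [4, 5] and [1, 3]: y[0] = 4×1 = 4; y[1] = 4×3 + 5×1 = 17; y[2] = 5×3 = 15 → [4, 17, 15]. Compare to given [6, 17, 15]: they differ at index 0: given 6, correct 4, so answer: No

No. Error at index 0: given 6, correct 4.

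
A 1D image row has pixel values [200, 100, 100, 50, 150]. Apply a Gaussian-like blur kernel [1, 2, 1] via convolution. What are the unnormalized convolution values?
Convolve image row [200, 100, 100, 50, 150] with kernel [1, 2, 1]: y[0] = 200×1 = 200; y[1] = 200×2 + 100×1 = 500; y[2] = 200×1 + 100×2 + 100×1 = 500; y[3] = 100×1 + 100×2 + 50×1 = 350; y[4] = 100×1 + 50×2 + 150×1 = 350; y[5] = 50×1 + 150×2 = 350; y[6] = 150×1 = 150 → [200, 500, 500, 350, 350, 350, 150]. Normalization factor = sum(kernel) = 4.

[200, 500, 500, 350, 350, 350, 150]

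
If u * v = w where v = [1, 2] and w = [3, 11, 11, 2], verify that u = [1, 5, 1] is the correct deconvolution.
Forward-compute [1, 5, 1] * [1, 2]: w[0] = 1×1 = 1; w[1] = 1×2 + 5×1 = 7; w[2] = 5×2 + 1×1 = 11; w[3] = 1×2 = 2 → [1, 7, 11, 2]. Does not match given w = [3, 11, 11, 2].

Not verified. [1, 5, 1] * [1, 2] = [1, 7, 11, 2], which differs from [3, 11, 11, 2] at index 0.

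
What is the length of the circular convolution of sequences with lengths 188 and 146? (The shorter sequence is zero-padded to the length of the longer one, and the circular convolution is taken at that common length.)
Circular convolution (zero-padding the shorter input) has length max(m, n) = max(188, 146) = 188

188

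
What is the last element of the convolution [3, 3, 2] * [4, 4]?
Use y[k] = Σ_i a[i]·b[k-i] at k=3. y[3] = 2×4 = 8

8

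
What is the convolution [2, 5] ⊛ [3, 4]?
y[0] = 2×3 = 6; y[1] = 2×4 + 5×3 = 23; y[2] = 5×4 = 20

[6, 23, 20]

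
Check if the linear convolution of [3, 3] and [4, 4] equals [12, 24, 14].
Recompute linear convolution of [3, 3] and [4, 4]: y[0] = 3×4 = 12; y[1] = 3×4 + 3×4 = 24; y[2] = 3×4 = 12 → [12, 24, 12]. Compare to given [12, 24, 14]: they differ at index 2: given 14, correct 12, so answer: No

No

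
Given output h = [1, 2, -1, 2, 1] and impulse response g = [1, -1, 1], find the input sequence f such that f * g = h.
Deconvolve h=[1, 2, -1, 2, 1] by g=[1, -1, 1]. Since g[0]=1, solve forward: f[0] = h[0] / 1 = 1; f[1] = (h[1] - 1×-1) / 1 = 3; f[2] = (h[2] - 3×-1 - 1×1) / 1 = 1. So f = [1, 3, 1]. Check by forward convolution: h[0] = 1×1 = 1; h[1] = 1×-1 + 3×1 = 2; h[2] = 1×1 + 3×-1 + 1×1 = -1; h[3] = 3×1 + 1×-1 = 2; h[4] = 1×1 = 1

[1, 3, 1]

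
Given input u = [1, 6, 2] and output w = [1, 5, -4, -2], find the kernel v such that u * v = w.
Output length 4 = len(u) + len(v) - 1 ⇒ len(v) = 2. Solve v forward using v[k] = (w[k] - Σ_{i≥1} u[i]·v[k-i]) / u[0]: v[0] = w[0] / u[0] = 1 / 1 = 1; v[1] = (w[1] - 6×1) / u[0] = (5 - 6×1) / 1 = -1. So v = [1, -1]. Forward-check [1, 6, 2] * [1, -1]: w[0] = 1×1 = 1; w[1] = 1×-1 + 6×1 = 5; w[2] = 6×-1 + 2×1 = -4; w[3] = 2×-1 = -2 → [1, 5, -4, -2] ✓

[1, -1]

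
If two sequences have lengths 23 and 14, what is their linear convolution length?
Linear/full convolution length: m + n - 1 = 23 + 14 - 1 = 36

36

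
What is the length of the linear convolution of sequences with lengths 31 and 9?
Linear/full convolution length: m + n - 1 = 31 + 9 - 1 = 39

39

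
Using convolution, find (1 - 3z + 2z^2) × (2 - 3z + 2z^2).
Ascending coefficients: a = [1, -3, 2], b = [2, -3, 2]. c[0] = 1×2 = 2; c[1] = 1×-3 + -3×2 = -9; c[2] = 1×2 + -3×-3 + 2×2 = 15; c[3] = -3×2 + 2×-3 = -12; c[4] = 2×2 = 4. Result coefficients: [2, -9, 15, -12, 4] → 2 - 9z + 15z^2 - 12z^3 + 4z^4

2 - 9z + 15z^2 - 12z^3 + 4z^4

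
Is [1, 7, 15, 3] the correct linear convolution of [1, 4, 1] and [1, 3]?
Recompute linear convolution of [1, 4, 1] and [1, 3]: y[0] = 1×1 = 1; y[1] = 1×3 + 4×1 = 7; y[2] = 4×3 + 1×1 = 13; y[3] = 1×3 = 3 → [1, 7, 13, 3]. Compare to given [1, 7, 15, 3]: they differ at index 2: given 15, correct 13, so answer: No

No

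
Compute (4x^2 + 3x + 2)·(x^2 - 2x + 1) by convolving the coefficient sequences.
Ascending coefficients: a = [2, 3, 4], b = [1, -2, 1]. c[0] = 2×1 = 2; c[1] = 2×-2 + 3×1 = -1; c[2] = 2×1 + 3×-2 + 4×1 = 0; c[3] = 3×1 + 4×-2 = -5; c[4] = 4×1 = 4. Result coefficients: [2, -1, 0, -5, 4] → 4x^4 - 5x^3 - x + 2

4x^4 - 5x^3 - x + 2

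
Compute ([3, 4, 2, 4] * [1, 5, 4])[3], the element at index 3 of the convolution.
Use y[k] = Σ_i a[i]·b[k-i] at k=3. y[3] = 4×4 + 2×5 + 4×1 = 30

30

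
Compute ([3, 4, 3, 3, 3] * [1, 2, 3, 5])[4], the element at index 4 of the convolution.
Use y[k] = Σ_i a[i]·b[k-i] at k=4. y[4] = 4×5 + 3×3 + 3×2 + 3×1 = 38

38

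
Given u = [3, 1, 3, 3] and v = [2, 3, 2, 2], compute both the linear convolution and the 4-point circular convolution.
Linear: y_lin[0] = 3×2 = 6; y_lin[1] = 3×3 + 1×2 = 11; y_lin[2] = 3×2 + 1×3 + 3×2 = 15; y_lin[3] = 3×2 + 1×2 + 3×3 + 3×2 = 23; y_lin[4] = 1×2 + 3×2 + 3×3 = 17; y_lin[5] = 3×2 + 3×2 = 12; y_lin[6] = 3×2 = 6 → [6, 11, 15, 23, 17, 12, 6]. Circular (length 4): y[0] = 3×2 + 1×2 + 3×2 + 3×3 = 23; y[1] = 3×3 + 1×2 + 3×2 + 3×2 = 23; y[2] = 3×2 + 1×3 + 3×2 + 3×2 = 21; y[3] = 3×2 + 1×2 + 3×3 + 3×2 = 23 → [23, 23, 21, 23]

Linear: [6, 11, 15, 23, 17, 12, 6], Circular: [23, 23, 21, 23]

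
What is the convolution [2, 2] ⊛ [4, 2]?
y[0] = 2×4 = 8; y[1] = 2×2 + 2×4 = 12; y[2] = 2×2 = 4

[8, 12, 4]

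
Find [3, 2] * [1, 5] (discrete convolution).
y[0] = 3×1 = 3; y[1] = 3×5 + 2×1 = 17; y[2] = 2×5 = 10

[3, 17, 10]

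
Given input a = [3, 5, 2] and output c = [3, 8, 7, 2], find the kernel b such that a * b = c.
Output length 4 = len(a) + len(b) - 1 ⇒ len(b) = 2. Solve b forward using b[k] = (c[k] - Σ_{i≥1} a[i]·b[k-i]) / a[0]: b[0] = c[0] / a[0] = 3 / 3 = 1; b[1] = (c[1] - 5×1) / a[0] = (8 - 5×1) / 3 = 1. So b = [1, 1]. Forward-check [3, 5, 2] * [1, 1]: c[0] = 3×1 = 3; c[1] = 3×1 + 5×1 = 8; c[2] = 5×1 + 2×1 = 7; c[3] = 2×1 = 2 → [3, 8, 7, 2] ✓

[1, 1]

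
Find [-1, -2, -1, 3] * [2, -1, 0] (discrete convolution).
y[0] = -1×2 = -2; y[1] = -1×-1 + -2×2 = -3; y[2] = -1×0 + -2×-1 + -1×2 = 0; y[3] = -2×0 + -1×-1 + 3×2 = 7; y[4] = -1×0 + 3×-1 = -3; y[5] = 3×0 = 0

[-2, -3, 0, 7, -3, 0]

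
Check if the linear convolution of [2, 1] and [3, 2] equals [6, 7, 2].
Recompute linear convolution of [2, 1] and [3, 2]: y[0] = 2×3 = 6; y[1] = 2×2 + 1×3 = 7; y[2] = 1×2 = 2 → [6, 7, 2]. Given [6, 7, 2] matches, so answer: Yes

Yes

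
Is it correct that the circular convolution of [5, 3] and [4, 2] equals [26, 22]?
Recompute circular convolution of [5, 3] and [4, 2]: y[0] = 5×4 + 3×2 = 26; y[1] = 5×2 + 3×4 = 22 → [26, 22]. Given [26, 22] matches, so answer: Yes

Yes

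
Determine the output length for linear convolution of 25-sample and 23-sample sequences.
Linear/full convolution length: m + n - 1 = 25 + 23 - 1 = 47

47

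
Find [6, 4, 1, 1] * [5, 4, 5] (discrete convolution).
y[0] = 6×5 = 30; y[1] = 6×4 + 4×5 = 44; y[2] = 6×5 + 4×4 + 1×5 = 51; y[3] = 4×5 + 1×4 + 1×5 = 29; y[4] = 1×5 + 1×4 = 9; y[5] = 1×5 = 5

[30, 44, 51, 29, 9, 5]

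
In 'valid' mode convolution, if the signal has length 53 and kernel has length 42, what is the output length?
'Valid' mode counts only positions where the kernel fully overlaps the signal: m - n + 1 = 53 - 42 + 1 = 12

12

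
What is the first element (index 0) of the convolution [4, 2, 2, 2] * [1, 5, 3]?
Use y[k] = Σ_i a[i]·b[k-i] at k=0. y[0] = 4×1 = 4

4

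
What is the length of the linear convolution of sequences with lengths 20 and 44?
Linear/full convolution length: m + n - 1 = 20 + 44 - 1 = 63

63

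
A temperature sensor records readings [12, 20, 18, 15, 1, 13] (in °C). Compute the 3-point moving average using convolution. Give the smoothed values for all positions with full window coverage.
3-point moving average kernel = [1, 1, 1]. Apply in 'valid' mode (full window coverage): avg[0] = (12 + 20 + 18) / 3 = 16.67; avg[1] = (20 + 18 + 15) / 3 = 17.67; avg[2] = (18 + 15 + 1) / 3 = 11.33; avg[3] = (15 + 1 + 13) / 3 = 9.67. Smoothed values: [16.67, 17.67, 11.33, 9.67]

[16.67, 17.67, 11.33, 9.67]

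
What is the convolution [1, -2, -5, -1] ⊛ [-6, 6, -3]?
y[0] = 1×-6 = -6; y[1] = 1×6 + -2×-6 = 18; y[2] = 1×-3 + -2×6 + -5×-6 = 15; y[3] = -2×-3 + -5×6 + -1×-6 = -18; y[4] = -5×-3 + -1×6 = 9; y[5] = -1×-3 = 3

[-6, 18, 15, -18, 9, 3]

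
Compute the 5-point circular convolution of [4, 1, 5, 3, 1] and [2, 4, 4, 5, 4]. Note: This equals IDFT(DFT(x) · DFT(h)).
Either evaluate y[k] = Σ_j x[j]·h[(k-j) mod 5] directly, or use IDFT(DFT(x) · DFT(h)). y[0] = 4×2 + 1×4 + 5×5 + 3×4 + 1×4 = 53; y[1] = 4×4 + 1×2 + 5×4 + 3×5 + 1×4 = 57; y[2] = 4×4 + 1×4 + 5×2 + 3×4 + 1×5 = 47; y[3] = 4×5 + 1×4 + 5×4 + 3×2 + 1×4 = 54; y[4] = 4×4 + 1×5 + 5×4 + 3×4 + 1×2 = 55. Result: [53, 57, 47, 54, 55]

[53, 57, 47, 54, 55]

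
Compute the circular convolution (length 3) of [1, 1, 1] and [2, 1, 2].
Use y[k] = Σ_j u[j]·v[(k-j) mod 3]. y[0] = 1×2 + 1×2 + 1×1 = 5; y[1] = 1×1 + 1×2 + 1×2 = 5; y[2] = 1×2 + 1×1 + 1×2 = 5. Result: [5, 5, 5]

[5, 5, 5]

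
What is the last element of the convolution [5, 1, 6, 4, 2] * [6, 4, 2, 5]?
Use y[k] = Σ_i a[i]·b[k-i] at k=7. y[7] = 2×5 = 10

10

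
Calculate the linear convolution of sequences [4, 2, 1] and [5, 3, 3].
y[0] = 4×5 = 20; y[1] = 4×3 + 2×5 = 22; y[2] = 4×3 + 2×3 + 1×5 = 23; y[3] = 2×3 + 1×3 = 9; y[4] = 1×3 = 3

[20, 22, 23, 9, 3]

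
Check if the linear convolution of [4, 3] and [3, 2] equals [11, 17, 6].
Recompute linear convolution of [4, 3] and [3, 2]: y[0] = 4×3 = 12; y[1] = 4×2 + 3×3 = 17; y[2] = 3×2 = 6 → [12, 17, 6]. Compare to given [11, 17, 6]: they differ at index 0: given 11, correct 12, so answer: No

No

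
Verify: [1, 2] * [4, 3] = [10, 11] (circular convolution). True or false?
Recompute circular convolution of [1, 2] and [4, 3]: y[0] = 1×4 + 2×3 = 10; y[1] = 1×3 + 2×4 = 11 → [10, 11]. Given [10, 11] matches, so answer: Yes

Yes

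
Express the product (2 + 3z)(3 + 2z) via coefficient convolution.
Ascending coefficients: a = [2, 3], b = [3, 2]. c[0] = 2×3 = 6; c[1] = 2×2 + 3×3 = 13; c[2] = 3×2 = 6. Result coefficients: [6, 13, 6] → 6 + 13z + 6z^2

6 + 13z + 6z^2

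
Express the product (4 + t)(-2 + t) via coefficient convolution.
Ascending coefficients: a = [4, 1], b = [-2, 1]. c[0] = 4×-2 = -8; c[1] = 4×1 + 1×-2 = 2; c[2] = 1×1 = 1. Result coefficients: [-8, 2, 1] → -8 + 2t + t^2

-8 + 2t + t^2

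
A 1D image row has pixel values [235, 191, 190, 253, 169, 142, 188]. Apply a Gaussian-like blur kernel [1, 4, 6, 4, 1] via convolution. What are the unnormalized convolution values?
Convolve image row [235, 191, 190, 253, 169, 142, 188] with kernel [1, 4, 6, 4, 1]: y[0] = 235×1 = 235; y[1] = 235×4 + 191×1 = 1131; y[2] = 235×6 + 191×4 + 190×1 = 2364; y[3] = 235×4 + 191×6 + 190×4 + 253×1 = 3099; y[4] = 235×1 + 191×4 + 190×6 + 253×4 + 169×1 = 3320; y[5] = 191×1 + 190×4 + 253×6 + 169×4 + 142×1 = 3287; y[6] = 190×1 + 253×4 + 169×6 + 142×4 + 188×1 = 2972; y[7] = 253×1 + 169×4 + 142×6 + 188×4 = 2533; y[8] = 169×1 + 142×4 + 188×6 = 1865; y[9] = 142×1 + 188×4 = 894; y[10] = 188×1 = 188 → [235, 1131, 2364, 3099, 3320, 3287, 2972, 2533, 1865, 894, 188]. Normalization factor = sum(kernel) = 16.

[235, 1131, 2364, 3099, 3320, 3287, 2972, 2533, 1865, 894, 188]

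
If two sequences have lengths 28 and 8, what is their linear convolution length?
Linear/full convolution length: m + n - 1 = 28 + 8 - 1 = 35

35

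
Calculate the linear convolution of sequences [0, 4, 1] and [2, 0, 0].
y[0] = 0×2 = 0; y[1] = 0×0 + 4×2 = 8; y[2] = 0×0 + 4×0 + 1×2 = 2; y[3] = 4×0 + 1×0 = 0; y[4] = 1×0 = 0

[0, 8, 2, 0, 0]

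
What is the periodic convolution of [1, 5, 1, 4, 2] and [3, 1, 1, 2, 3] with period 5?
Use y[k] = Σ_j f[j]·g[(k-j) mod 5]. y[0] = 1×3 + 5×3 + 1×2 + 4×1 + 2×1 = 26; y[1] = 1×1 + 5×3 + 1×3 + 4×2 + 2×1 = 29; y[2] = 1×1 + 5×1 + 1×3 + 4×3 + 2×2 = 25; y[3] = 1×2 + 5×1 + 1×1 + 4×3 + 2×3 = 26; y[4] = 1×3 + 5×2 + 1×1 + 4×1 + 2×3 = 24. Result: [26, 29, 25, 26, 24]

[26, 29, 25, 26, 24]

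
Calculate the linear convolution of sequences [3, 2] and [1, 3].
y[0] = 3×1 = 3; y[1] = 3×3 + 2×1 = 11; y[2] = 2×3 = 6

[3, 11, 6]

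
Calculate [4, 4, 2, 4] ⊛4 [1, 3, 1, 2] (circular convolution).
Use y[k] = Σ_j f[j]·g[(k-j) mod 4]. y[0] = 4×1 + 4×2 + 2×1 + 4×3 = 26; y[1] = 4×3 + 4×1 + 2×2 + 4×1 = 24; y[2] = 4×1 + 4×3 + 2×1 + 4×2 = 26; y[3] = 4×2 + 4×1 + 2×3 + 4×1 = 22. Result: [26, 24, 26, 22]

[26, 24, 26, 22]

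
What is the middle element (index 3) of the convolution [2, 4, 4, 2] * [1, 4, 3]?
Use y[k] = Σ_i a[i]·b[k-i] at k=3. y[3] = 4×3 + 4×4 + 2×1 = 30

30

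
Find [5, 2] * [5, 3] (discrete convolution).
y[0] = 5×5 = 25; y[1] = 5×3 + 2×5 = 25; y[2] = 2×3 = 6

[25, 25, 6]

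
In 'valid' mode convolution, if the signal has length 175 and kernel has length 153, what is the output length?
'Valid' mode counts only positions where the kernel fully overlaps the signal: m - n + 1 = 175 - 153 + 1 = 23

23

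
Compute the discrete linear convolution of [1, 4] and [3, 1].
y[0] = 1×3 = 3; y[1] = 1×1 + 4×3 = 13; y[2] = 4×1 = 4

[3, 13, 4]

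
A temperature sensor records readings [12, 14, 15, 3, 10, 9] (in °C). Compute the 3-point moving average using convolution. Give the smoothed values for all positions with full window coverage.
3-point moving average kernel = [1, 1, 1]. Apply in 'valid' mode (full window coverage): avg[0] = (12 + 14 + 15) / 3 = 13.67; avg[1] = (14 + 15 + 3) / 3 = 10.67; avg[2] = (15 + 3 + 10) / 3 = 9.33; avg[3] = (3 + 10 + 9) / 3 = 7.33. Smoothed values: [13.67, 10.67, 9.33, 7.33]

[13.67, 10.67, 9.33, 7.33]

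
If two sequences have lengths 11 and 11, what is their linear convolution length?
Linear/full convolution length: m + n - 1 = 11 + 11 - 1 = 21

21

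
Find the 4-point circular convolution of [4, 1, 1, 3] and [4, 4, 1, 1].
Use y[k] = Σ_j a[j]·b[(k-j) mod 4]. y[0] = 4×4 + 1×1 + 1×1 + 3×4 = 30; y[1] = 4×4 + 1×4 + 1×1 + 3×1 = 24; y[2] = 4×1 + 1×4 + 1×4 + 3×1 = 15; y[3] = 4×1 + 1×1 + 1×4 + 3×4 = 21. Result: [30, 24, 15, 21]

[30, 24, 15, 21]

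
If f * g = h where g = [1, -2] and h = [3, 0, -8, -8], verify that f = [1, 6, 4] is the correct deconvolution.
Forward-compute [1, 6, 4] * [1, -2]: h[0] = 1×1 = 1; h[1] = 1×-2 + 6×1 = 4; h[2] = 6×-2 + 4×1 = -8; h[3] = 4×-2 = -8 → [1, 4, -8, -8]. Does not match given h = [3, 0, -8, -8].

Not verified. [1, 6, 4] * [1, -2] = [1, 4, -8, -8], which differs from [3, 0, -8, -8] at index 0.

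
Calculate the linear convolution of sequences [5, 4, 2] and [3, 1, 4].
y[0] = 5×3 = 15; y[1] = 5×1 + 4×3 = 17; y[2] = 5×4 + 4×1 + 2×3 = 30; y[3] = 4×4 + 2×1 = 18; y[4] = 2×4 = 8

[15, 17, 30, 18, 8]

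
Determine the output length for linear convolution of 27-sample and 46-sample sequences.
Linear/full convolution length: m + n - 1 = 27 + 46 - 1 = 72

72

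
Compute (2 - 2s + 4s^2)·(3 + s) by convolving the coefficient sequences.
Ascending coefficients: a = [2, -2, 4], b = [3, 1]. c[0] = 2×3 = 6; c[1] = 2×1 + -2×3 = -4; c[2] = -2×1 + 4×3 = 10; c[3] = 4×1 = 4. Result coefficients: [6, -4, 10, 4] → 6 - 4s + 10s^2 + 4s^3

6 - 4s + 10s^2 + 4s^3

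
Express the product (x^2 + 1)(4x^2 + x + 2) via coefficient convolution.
Ascending coefficients: a = [1, 0, 1], b = [2, 1, 4]. c[0] = 1×2 = 2; c[1] = 1×1 + 0×2 = 1; c[2] = 1×4 + 0×1 + 1×2 = 6; c[3] = 0×4 + 1×1 = 1; c[4] = 1×4 = 4. Result coefficients: [2, 1, 6, 1, 4] → 4x^4 + x^3 + 6x^2 + x + 2

4x^4 + x^3 + 6x^2 + x + 2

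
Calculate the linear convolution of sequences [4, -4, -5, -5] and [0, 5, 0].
y[0] = 4×0 = 0; y[1] = 4×5 + -4×0 = 20; y[2] = 4×0 + -4×5 + -5×0 = -20; y[3] = -4×0 + -5×5 + -5×0 = -25; y[4] = -5×0 + -5×5 = -25; y[5] = -5×0 = 0

[0, 20, -20, -25, -25, 0]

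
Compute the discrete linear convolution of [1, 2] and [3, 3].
y[0] = 1×3 = 3; y[1] = 1×3 + 2×3 = 9; y[2] = 2×3 = 6

[3, 9, 6]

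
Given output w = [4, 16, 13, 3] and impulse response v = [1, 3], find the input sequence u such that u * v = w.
Deconvolve w=[4, 16, 13, 3] by v=[1, 3]. Since v[0]=1, solve forward: u[0] = w[0] / 1 = 4; u[1] = (w[1] - 4×3) / 1 = 4; u[2] = (w[2] - 4×3) / 1 = 1. So u = [4, 4, 1]. Check by forward convolution: w[0] = 4×1 = 4; w[1] = 4×3 + 4×1 = 16; w[2] = 4×3 + 1×1 = 13; w[3] = 1×3 = 3

[4, 4, 1]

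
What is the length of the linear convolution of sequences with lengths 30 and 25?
Linear/full convolution length: m + n - 1 = 30 + 25 - 1 = 54

54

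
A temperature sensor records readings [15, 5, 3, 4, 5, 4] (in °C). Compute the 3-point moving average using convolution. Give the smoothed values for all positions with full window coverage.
3-point moving average kernel = [1, 1, 1]. Apply in 'valid' mode (full window coverage): avg[0] = (15 + 5 + 3) / 3 = 7.67; avg[1] = (5 + 3 + 4) / 3 = 4.0; avg[2] = (3 + 4 + 5) / 3 = 4.0; avg[3] = (4 + 5 + 4) / 3 = 4.33. Smoothed values: [7.67, 4.0, 4.0, 4.33]

[7.67, 4.0, 4.0, 4.33]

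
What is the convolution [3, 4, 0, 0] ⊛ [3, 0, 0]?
y[0] = 3×3 = 9; y[1] = 3×0 + 4×3 = 12; y[2] = 3×0 + 4×0 + 0×3 = 0; y[3] = 4×0 + 0×0 + 0×3 = 0; y[4] = 0×0 + 0×0 = 0; y[5] = 0×0 = 0

[9, 12, 0, 0, 0, 0]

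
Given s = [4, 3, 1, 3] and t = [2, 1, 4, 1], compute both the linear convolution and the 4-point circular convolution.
Linear: y_lin[0] = 4×2 = 8; y_lin[1] = 4×1 + 3×2 = 10; y_lin[2] = 4×4 + 3×1 + 1×2 = 21; y_lin[3] = 4×1 + 3×4 + 1×1 + 3×2 = 23; y_lin[4] = 3×1 + 1×4 + 3×1 = 10; y_lin[5] = 1×1 + 3×4 = 13; y_lin[6] = 3×1 = 3 → [8, 10, 21, 23, 10, 13, 3]. Circular (length 4): y[0] = 4×2 + 3×1 + 1×4 + 3×1 = 18; y[1] = 4×1 + 3×2 + 1×1 + 3×4 = 23; y[2] = 4×4 + 3×1 + 1×2 + 3×1 = 24; y[3] = 4×1 + 3×4 + 1×1 + 3×2 = 23 → [18, 23, 24, 23]

Linear: [8, 10, 21, 23, 10, 13, 3], Circular: [18, 23, 24, 23]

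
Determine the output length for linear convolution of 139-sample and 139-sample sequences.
Linear/full convolution length: m + n - 1 = 139 + 139 - 1 = 277

277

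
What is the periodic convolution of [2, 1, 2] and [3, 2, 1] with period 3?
Use y[k] = Σ_j s[j]·t[(k-j) mod 3]. y[0] = 2×3 + 1×1 + 2×2 = 11; y[1] = 2×2 + 1×3 + 2×1 = 9; y[2] = 2×1 + 1×2 + 2×3 = 10. Result: [11, 9, 10]

[11, 9, 10]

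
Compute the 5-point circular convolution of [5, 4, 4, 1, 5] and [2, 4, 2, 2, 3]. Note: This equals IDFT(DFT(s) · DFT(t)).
Either evaluate y[k] = Σ_j s[j]·t[(k-j) mod 5] directly, or use IDFT(DFT(s) · DFT(t)). y[0] = 5×2 + 4×3 + 4×2 + 1×2 + 5×4 = 52; y[1] = 5×4 + 4×2 + 4×3 + 1×2 + 5×2 = 52; y[2] = 5×2 + 4×4 + 4×2 + 1×3 + 5×2 = 47; y[3] = 5×2 + 4×2 + 4×4 + 1×2 + 5×3 = 51; y[4] = 5×3 + 4×2 + 4×2 + 1×4 + 5×2 = 45. Result: [52, 52, 47, 51, 45]

[52, 52, 47, 51, 45]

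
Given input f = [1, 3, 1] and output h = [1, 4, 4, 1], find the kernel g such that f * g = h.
Output length 4 = len(f) + len(g) - 1 ⇒ len(g) = 2. Solve g forward using g[k] = (h[k] - Σ_{i≥1} f[i]·g[k-i]) / f[0]: g[0] = h[0] / f[0] = 1 / 1 = 1; g[1] = (h[1] - 3×1) / f[0] = (4 - 3×1) / 1 = 1. So g = [1, 1]. Forward-check [1, 3, 1] * [1, 1]: h[0] = 1×1 = 1; h[1] = 1×1 + 3×1 = 4; h[2] = 3×1 + 1×1 = 4; h[3] = 1×1 = 1 → [1, 4, 4, 1] ✓

[1, 1]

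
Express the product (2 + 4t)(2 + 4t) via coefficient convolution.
Ascending coefficients: a = [2, 4], b = [2, 4]. c[0] = 2×2 = 4; c[1] = 2×4 + 4×2 = 16; c[2] = 4×4 = 16. Result coefficients: [4, 16, 16] → 4 + 16t + 16t^2

4 + 16t + 16t^2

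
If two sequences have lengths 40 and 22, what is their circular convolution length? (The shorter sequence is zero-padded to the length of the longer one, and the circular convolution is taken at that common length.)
Circular convolution (zero-padding the shorter input) has length max(m, n) = max(40, 22) = 40

40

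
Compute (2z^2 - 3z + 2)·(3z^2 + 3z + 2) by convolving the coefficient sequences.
Ascending coefficients: a = [2, -3, 2], b = [2, 3, 3]. c[0] = 2×2 = 4; c[1] = 2×3 + -3×2 = 0; c[2] = 2×3 + -3×3 + 2×2 = 1; c[3] = -3×3 + 2×3 = -3; c[4] = 2×3 = 6. Result coefficients: [4, 0, 1, -3, 6] → 6z^4 - 3z^3 + z^2 + 4

6z^4 - 3z^3 + z^2 + 4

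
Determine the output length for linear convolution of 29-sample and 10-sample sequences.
Linear/full convolution length: m + n - 1 = 29 + 10 - 1 = 38

38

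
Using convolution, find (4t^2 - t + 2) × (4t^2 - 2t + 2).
Ascending coefficients: a = [2, -1, 4], b = [2, -2, 4]. c[0] = 2×2 = 4; c[1] = 2×-2 + -1×2 = -6; c[2] = 2×4 + -1×-2 + 4×2 = 18; c[3] = -1×4 + 4×-2 = -12; c[4] = 4×4 = 16. Result coefficients: [4, -6, 18, -12, 16] → 16t^4 - 12t^3 + 18t^2 - 6t + 4

16t^4 - 12t^3 + 18t^2 - 6t + 4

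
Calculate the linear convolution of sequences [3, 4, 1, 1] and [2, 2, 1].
y[0] = 3×2 = 6; y[1] = 3×2 + 4×2 = 14; y[2] = 3×1 + 4×2 + 1×2 = 13; y[3] = 4×1 + 1×2 + 1×2 = 8; y[4] = 1×1 + 1×2 = 3; y[5] = 1×1 = 1

[6, 14, 13, 8, 3, 1]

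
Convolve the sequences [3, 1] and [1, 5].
y[0] = 3×1 = 3; y[1] = 3×5 + 1×1 = 16; y[2] = 1×5 = 5

[3, 16, 5]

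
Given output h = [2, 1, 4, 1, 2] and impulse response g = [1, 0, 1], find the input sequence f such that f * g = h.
Deconvolve h=[2, 1, 4, 1, 2] by g=[1, 0, 1]. Since g[0]=1, solve forward: f[0] = h[0] / 1 = 2; f[1] = (h[1] - 2×0) / 1 = 1; f[2] = (h[2] - 1×0 - 2×1) / 1 = 2. So f = [2, 1, 2]. Check by forward convolution: h[0] = 2×1 = 2; h[1] = 2×0 + 1×1 = 1; h[2] = 2×1 + 1×0 + 2×1 = 4; h[3] = 1×1 + 2×0 = 1; h[4] = 2×1 = 2

[2, 1, 2]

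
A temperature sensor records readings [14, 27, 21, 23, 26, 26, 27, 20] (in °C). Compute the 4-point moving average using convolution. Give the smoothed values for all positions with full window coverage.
4-point moving average kernel = [1, 1, 1, 1]. Apply in 'valid' mode (full window coverage): avg[0] = (14 + 27 + 21 + 23) / 4 = 21.25; avg[1] = (27 + 21 + 23 + 26) / 4 = 24.25; avg[2] = (21 + 23 + 26 + 26) / 4 = 24.0; avg[3] = (23 + 26 + 26 + 27) / 4 = 25.5; avg[4] = (26 + 26 + 27 + 20) / 4 = 24.75. Smoothed values: [21.25, 24.25, 24.0, 25.5, 24.75]

[21.25, 24.25, 24.0, 25.5, 24.75]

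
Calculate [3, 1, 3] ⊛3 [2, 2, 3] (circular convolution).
Use y[k] = Σ_j a[j]·b[(k-j) mod 3]. y[0] = 3×2 + 1×3 + 3×2 = 15; y[1] = 3×2 + 1×2 + 3×3 = 17; y[2] = 3×3 + 1×2 + 3×2 = 17. Result: [15, 17, 17]

[15, 17, 17]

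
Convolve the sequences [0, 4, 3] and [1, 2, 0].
y[0] = 0×1 = 0; y[1] = 0×2 + 4×1 = 4; y[2] = 0×0 + 4×2 + 3×1 = 11; y[3] = 4×0 + 3×2 = 6; y[4] = 3×0 = 0

[0, 4, 11, 6, 0]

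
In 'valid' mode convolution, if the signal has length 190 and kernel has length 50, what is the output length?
'Valid' mode counts only positions where the kernel fully overlaps the signal: m - n + 1 = 190 - 50 + 1 = 141

141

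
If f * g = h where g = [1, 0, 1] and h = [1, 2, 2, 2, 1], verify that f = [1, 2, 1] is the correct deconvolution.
Forward-compute [1, 2, 1] * [1, 0, 1]: h[0] = 1×1 = 1; h[1] = 1×0 + 2×1 = 2; h[2] = 1×1 + 2×0 + 1×1 = 2; h[3] = 2×1 + 1×0 = 2; h[4] = 1×1 = 1 → [1, 2, 2, 2, 1]. Matches given h = [1, 2, 2, 2, 1], so verified.

Verified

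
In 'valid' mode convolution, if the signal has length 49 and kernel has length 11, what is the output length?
'Valid' mode counts only positions where the kernel fully overlaps the signal: m - n + 1 = 49 - 11 + 1 = 39

39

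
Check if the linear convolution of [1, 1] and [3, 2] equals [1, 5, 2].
Recompute linear convolution of [1, 1] and [3, 2]: y[0] = 1×3 = 3; y[1] = 1×2 + 1×3 = 5; y[2] = 1×2 = 2 → [3, 5, 2]. Compare to given [1, 5, 2]: they differ at index 0: given 1, correct 3, so answer: No

No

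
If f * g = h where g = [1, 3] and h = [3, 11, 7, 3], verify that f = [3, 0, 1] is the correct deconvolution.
Forward-compute [3, 0, 1] * [1, 3]: h[0] = 3×1 = 3; h[1] = 3×3 + 0×1 = 9; h[2] = 0×3 + 1×1 = 1; h[3] = 1×3 = 3 → [3, 9, 1, 3]. Does not match given h = [3, 11, 7, 3].

Not verified. [3, 0, 1] * [1, 3] = [3, 9, 1, 3], which differs from [3, 11, 7, 3] at index 1.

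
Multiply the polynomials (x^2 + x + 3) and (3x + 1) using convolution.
Ascending coefficients: a = [3, 1, 1], b = [1, 3]. c[0] = 3×1 = 3; c[1] = 3×3 + 1×1 = 10; c[2] = 1×3 + 1×1 = 4; c[3] = 1×3 = 3. Result coefficients: [3, 10, 4, 3] → 3x^3 + 4x^2 + 10x + 3

3x^3 + 4x^2 + 10x + 3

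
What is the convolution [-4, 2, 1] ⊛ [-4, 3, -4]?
y[0] = -4×-4 = 16; y[1] = -4×3 + 2×-4 = -20; y[2] = -4×-4 + 2×3 + 1×-4 = 18; y[3] = 2×-4 + 1×3 = -5; y[4] = 1×-4 = -4

[16, -20, 18, -5, -4]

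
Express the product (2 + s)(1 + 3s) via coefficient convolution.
Ascending coefficients: a = [2, 1], b = [1, 3]. c[0] = 2×1 = 2; c[1] = 2×3 + 1×1 = 7; c[2] = 1×3 = 3. Result coefficients: [2, 7, 3] → 2 + 7s + 3s^2

2 + 7s + 3s^2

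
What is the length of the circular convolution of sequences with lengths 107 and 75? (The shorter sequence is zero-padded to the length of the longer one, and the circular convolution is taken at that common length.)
Circular convolution (zero-padding the shorter input) has length max(m, n) = max(107, 75) = 107

107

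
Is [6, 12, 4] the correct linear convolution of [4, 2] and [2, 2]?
Recompute linear convolution of [4, 2] and [2, 2]: y[0] = 4×2 = 8; y[1] = 4×2 + 2×2 = 12; y[2] = 2×2 = 4 → [8, 12, 4]. Compare to given [6, 12, 4]: they differ at index 0: given 6, correct 8, so answer: No

No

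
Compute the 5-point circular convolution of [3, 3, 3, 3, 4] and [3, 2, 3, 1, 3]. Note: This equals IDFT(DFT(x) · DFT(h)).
Either evaluate y[k] = Σ_j x[j]·h[(k-j) mod 5] directly, or use IDFT(DFT(x) · DFT(h)). y[0] = 3×3 + 3×3 + 3×1 + 3×3 + 4×2 = 38; y[1] = 3×2 + 3×3 + 3×3 + 3×1 + 4×3 = 39; y[2] = 3×3 + 3×2 + 3×3 + 3×3 + 4×1 = 37; y[3] = 3×1 + 3×3 + 3×2 + 3×3 + 4×3 = 39; y[4] = 3×3 + 3×1 + 3×3 + 3×2 + 4×3 = 39. Result: [38, 39, 37, 39, 39]

[38, 39, 37, 39, 39]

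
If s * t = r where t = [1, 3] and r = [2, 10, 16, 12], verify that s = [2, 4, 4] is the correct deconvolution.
Forward-compute [2, 4, 4] * [1, 3]: r[0] = 2×1 = 2; r[1] = 2×3 + 4×1 = 10; r[2] = 4×3 + 4×1 = 16; r[3] = 4×3 = 12 → [2, 10, 16, 12]. Matches given r = [2, 10, 16, 12], so verified.

Verified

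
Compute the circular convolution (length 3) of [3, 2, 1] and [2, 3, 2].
Use y[k] = Σ_j s[j]·t[(k-j) mod 3]. y[0] = 3×2 + 2×2 + 1×3 = 13; y[1] = 3×3 + 2×2 + 1×2 = 15; y[2] = 3×2 + 2×3 + 1×2 = 14. Result: [13, 15, 14]

[13, 15, 14]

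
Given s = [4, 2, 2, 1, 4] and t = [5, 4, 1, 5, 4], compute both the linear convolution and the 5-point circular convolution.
Linear: y_lin[0] = 4×5 = 20; y_lin[1] = 4×4 + 2×5 = 26; y_lin[2] = 4×1 + 2×4 + 2×5 = 22; y_lin[3] = 4×5 + 2×1 + 2×4 + 1×5 = 35; y_lin[4] = 4×4 + 2×5 + 2×1 + 1×4 + 4×5 = 52; y_lin[5] = 2×4 + 2×5 + 1×1 + 4×4 = 35; y_lin[6] = 2×4 + 1×5 + 4×1 = 17; y_lin[7] = 1×4 + 4×5 = 24; y_lin[8] = 4×4 = 16 → [20, 26, 22, 35, 52, 35, 17, 24, 16]. Circular (length 5): y[0] = 4×5 + 2×4 + 2×5 + 1×1 + 4×4 = 55; y[1] = 4×4 + 2×5 + 2×4 + 1×5 + 4×1 = 43; y[2] = 4×1 + 2×4 + 2×5 + 1×4 + 4×5 = 46; y[3] = 4×5 + 2×1 + 2×4 + 1×5 + 4×4 = 51; y[4] = 4×4 + 2×5 + 2×1 + 1×4 + 4×5 = 52 → [55, 43, 46, 51, 52]

Linear: [20, 26, 22, 35, 52, 35, 17, 24, 16], Circular: [55, 43, 46, 51, 52]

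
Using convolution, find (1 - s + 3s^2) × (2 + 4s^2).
Ascending coefficients: a = [1, -1, 3], b = [2, 0, 4]. c[0] = 1×2 = 2; c[1] = 1×0 + -1×2 = -2; c[2] = 1×4 + -1×0 + 3×2 = 10; c[3] = -1×4 + 3×0 = -4; c[4] = 3×4 = 12. Result coefficients: [2, -2, 10, -4, 12] → 2 - 2s + 10s^2 - 4s^3 + 12s^4

2 - 2s + 10s^2 - 4s^3 + 12s^4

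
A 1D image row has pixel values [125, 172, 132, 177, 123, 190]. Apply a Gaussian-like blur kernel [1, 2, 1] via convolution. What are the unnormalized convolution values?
Convolve image row [125, 172, 132, 177, 123, 190] with kernel [1, 2, 1]: y[0] = 125×1 = 125; y[1] = 125×2 + 172×1 = 422; y[2] = 125×1 + 172×2 + 132×1 = 601; y[3] = 172×1 + 132×2 + 177×1 = 613; y[4] = 132×1 + 177×2 + 123×1 = 609; y[5] = 177×1 + 123×2 + 190×1 = 613; y[6] = 123×1 + 190×2 = 503; y[7] = 190×1 = 190 → [125, 422, 601, 613, 609, 613, 503, 190]. Normalization factor = sum(kernel) = 4.

[125, 422, 601, 613, 609, 613, 503, 190]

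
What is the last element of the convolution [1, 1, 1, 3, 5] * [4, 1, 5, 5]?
Use y[k] = Σ_i a[i]·b[k-i] at k=7. y[7] = 5×5 = 25

25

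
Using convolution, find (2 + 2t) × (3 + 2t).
Ascending coefficients: a = [2, 2], b = [3, 2]. c[0] = 2×3 = 6; c[1] = 2×2 + 2×3 = 10; c[2] = 2×2 = 4. Result coefficients: [6, 10, 4] → 6 + 10t + 4t^2

6 + 10t + 4t^2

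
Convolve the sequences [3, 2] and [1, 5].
y[0] = 3×1 = 3; y[1] = 3×5 + 2×1 = 17; y[2] = 2×5 = 10

[3, 17, 10]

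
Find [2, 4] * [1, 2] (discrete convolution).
y[0] = 2×1 = 2; y[1] = 2×2 + 4×1 = 8; y[2] = 4×2 = 8

[2, 8, 8]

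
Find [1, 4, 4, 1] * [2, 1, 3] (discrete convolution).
y[0] = 1×2 = 2; y[1] = 1×1 + 4×2 = 9; y[2] = 1×3 + 4×1 + 4×2 = 15; y[3] = 4×3 + 4×1 + 1×2 = 18; y[4] = 4×3 + 1×1 = 13; y[5] = 1×3 = 3

[2, 9, 15, 18, 13, 3]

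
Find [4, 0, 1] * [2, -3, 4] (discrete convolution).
y[0] = 4×2 = 8; y[1] = 4×-3 + 0×2 = -12; y[2] = 4×4 + 0×-3 + 1×2 = 18; y[3] = 0×4 + 1×-3 = -3; y[4] = 1×4 = 4

[8, -12, 18, -3, 4]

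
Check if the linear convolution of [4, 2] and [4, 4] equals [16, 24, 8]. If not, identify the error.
Recompute linear convolution of [4, 2] and [4, 4]: y[0] = 4×4 = 16; y[1] = 4×4 + 2×4 = 24; y[2] = 2×4 = 8 → [16, 24, 8]. Given [16, 24, 8] matches, so answer: Yes

Yes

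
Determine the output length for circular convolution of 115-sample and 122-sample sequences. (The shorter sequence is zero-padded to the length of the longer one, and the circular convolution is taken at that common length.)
Circular convolution (zero-padding the shorter input) has length max(m, n) = max(115, 122) = 122

122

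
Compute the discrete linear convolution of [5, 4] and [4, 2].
y[0] = 5×4 = 20; y[1] = 5×2 + 4×4 = 26; y[2] = 4×2 = 8

[20, 26, 8]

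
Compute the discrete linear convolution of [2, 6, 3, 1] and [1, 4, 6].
y[0] = 2×1 = 2; y[1] = 2×4 + 6×1 = 14; y[2] = 2×6 + 6×4 + 3×1 = 39; y[3] = 6×6 + 3×4 + 1×1 = 49; y[4] = 3×6 + 1×4 = 22; y[5] = 1×6 = 6

[2, 14, 39, 49, 22, 6]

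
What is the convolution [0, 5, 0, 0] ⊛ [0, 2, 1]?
y[0] = 0×0 = 0; y[1] = 0×2 + 5×0 = 0; y[2] = 0×1 + 5×2 + 0×0 = 10; y[3] = 5×1 + 0×2 + 0×0 = 5; y[4] = 0×1 + 0×2 = 0; y[5] = 0×1 = 0

[0, 0, 10, 5, 0, 0]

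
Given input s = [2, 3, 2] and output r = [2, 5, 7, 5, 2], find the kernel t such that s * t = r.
Output length 5 = len(s) + len(t) - 1 ⇒ len(t) = 3. Solve t forward using t[k] = (r[k] - Σ_{i≥1} s[i]·t[k-i]) / s[0]: t[0] = r[0] / s[0] = 2 / 2 = 1; t[1] = (r[1] - 3×1) / s[0] = (5 - 3×1) / 2 = 1; t[2] = (r[2] - 3×1 - 2×1) / s[0] = (7 - 3×1 - 2×1) / 2 = 1. So t = [1, 1, 1]. Forward-check [2, 3, 2] * [1, 1, 1]: r[0] = 2×1 = 2; r[1] = 2×1 + 3×1 = 5; r[2] = 2×1 + 3×1 + 2×1 = 7; r[3] = 3×1 + 2×1 = 5; r[4] = 2×1 = 2 → [2, 5, 7, 5, 2] ✓

[1, 1, 1]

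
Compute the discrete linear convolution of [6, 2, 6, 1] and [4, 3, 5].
y[0] = 6×4 = 24; y[1] = 6×3 + 2×4 = 26; y[2] = 6×5 + 2×3 + 6×4 = 60; y[3] = 2×5 + 6×3 + 1×4 = 32; y[4] = 6×5 + 1×3 = 33; y[5] = 1×5 = 5

[24, 26, 60, 32, 33, 5]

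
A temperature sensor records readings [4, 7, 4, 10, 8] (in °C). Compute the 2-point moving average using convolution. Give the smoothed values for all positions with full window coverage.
2-point moving average kernel = [1, 1]. Apply in 'valid' mode (full window coverage): avg[0] = (4 + 7) / 2 = 5.5; avg[1] = (7 + 4) / 2 = 5.5; avg[2] = (4 + 10) / 2 = 7.0; avg[3] = (10 + 8) / 2 = 9.0. Smoothed values: [5.5, 5.5, 7.0, 9.0]

[5.5, 5.5, 7.0, 9.0]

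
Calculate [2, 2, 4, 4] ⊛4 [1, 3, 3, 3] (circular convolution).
Use y[k] = Σ_j s[j]·t[(k-j) mod 4]. y[0] = 2×1 + 2×3 + 4×3 + 4×3 = 32; y[1] = 2×3 + 2×1 + 4×3 + 4×3 = 32; y[2] = 2×3 + 2×3 + 4×1 + 4×3 = 28; y[3] = 2×3 + 2×3 + 4×3 + 4×1 = 28. Result: [32, 32, 28, 28]

[32, 32, 28, 28]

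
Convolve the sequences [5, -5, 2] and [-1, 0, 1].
y[0] = 5×-1 = -5; y[1] = 5×0 + -5×-1 = 5; y[2] = 5×1 + -5×0 + 2×-1 = 3; y[3] = -5×1 + 2×0 = -5; y[4] = 2×1 = 2

[-5, 5, 3, -5, 2]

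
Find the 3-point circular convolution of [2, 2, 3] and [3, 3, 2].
Use y[k] = Σ_j f[j]·g[(k-j) mod 3]. y[0] = 2×3 + 2×2 + 3×3 = 19; y[1] = 2×3 + 2×3 + 3×2 = 18; y[2] = 2×2 + 2×3 + 3×3 = 19. Result: [19, 18, 19]

[19, 18, 19]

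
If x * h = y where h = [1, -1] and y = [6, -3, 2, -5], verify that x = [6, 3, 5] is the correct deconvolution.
Forward-compute [6, 3, 5] * [1, -1]: y[0] = 6×1 = 6; y[1] = 6×-1 + 3×1 = -3; y[2] = 3×-1 + 5×1 = 2; y[3] = 5×-1 = -5 → [6, -3, 2, -5]. Matches given y = [6, -3, 2, -5], so verified.

Verified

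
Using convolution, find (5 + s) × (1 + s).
Ascending coefficients: a = [5, 1], b = [1, 1]. c[0] = 5×1 = 5; c[1] = 5×1 + 1×1 = 6; c[2] = 1×1 = 1. Result coefficients: [5, 6, 1] → 5 + 6s + s^2

5 + 6s + s^2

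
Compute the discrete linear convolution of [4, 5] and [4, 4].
y[0] = 4×4 = 16; y[1] = 4×4 + 5×4 = 36; y[2] = 5×4 = 20

[16, 36, 20]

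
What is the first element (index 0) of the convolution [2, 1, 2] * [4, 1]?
Use y[k] = Σ_i a[i]·b[k-i] at k=0. y[0] = 2×4 = 8

8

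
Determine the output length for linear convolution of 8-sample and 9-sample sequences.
Linear/full convolution length: m + n - 1 = 8 + 9 - 1 = 16

16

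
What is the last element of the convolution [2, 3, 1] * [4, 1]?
Use y[k] = Σ_i a[i]·b[k-i] at k=3. y[3] = 1×1 = 1

1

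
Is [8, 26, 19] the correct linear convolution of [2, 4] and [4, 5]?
Recompute linear convolution of [2, 4] and [4, 5]: y[0] = 2×4 = 8; y[1] = 2×5 + 4×4 = 26; y[2] = 4×5 = 20 → [8, 26, 20]. Compare to given [8, 26, 19]: they differ at index 2: given 19, correct 20, so answer: No

No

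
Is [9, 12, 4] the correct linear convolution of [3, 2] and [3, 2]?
Recompute linear convolution of [3, 2] and [3, 2]: y[0] = 3×3 = 9; y[1] = 3×2 + 2×3 = 12; y[2] = 2×2 = 4 → [9, 12, 4]. Given [9, 12, 4] matches, so answer: Yes

Yes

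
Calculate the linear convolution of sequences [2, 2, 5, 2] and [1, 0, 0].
y[0] = 2×1 = 2; y[1] = 2×0 + 2×1 = 2; y[2] = 2×0 + 2×0 + 5×1 = 5; y[3] = 2×0 + 5×0 + 2×1 = 2; y[4] = 5×0 + 2×0 = 0; y[5] = 2×0 = 0

[2, 2, 5, 2, 0, 0]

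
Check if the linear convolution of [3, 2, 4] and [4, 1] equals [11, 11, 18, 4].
Recompute linear convolution of [3, 2, 4] and [4, 1]: y[0] = 3×4 = 12; y[1] = 3×1 + 2×4 = 11; y[2] = 2×1 + 4×4 = 18; y[3] = 4×1 = 4 → [12, 11, 18, 4]. Compare to given [11, 11, 18, 4]: they differ at index 0: given 11, correct 12, so answer: No

No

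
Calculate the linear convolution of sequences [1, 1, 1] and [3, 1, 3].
y[0] = 1×3 = 3; y[1] = 1×1 + 1×3 = 4; y[2] = 1×3 + 1×1 + 1×3 = 7; y[3] = 1×3 + 1×1 = 4; y[4] = 1×3 = 3

[3, 4, 7, 4, 3]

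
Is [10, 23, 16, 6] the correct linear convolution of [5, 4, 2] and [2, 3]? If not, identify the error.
Recompute linear convolution of [5, 4, 2] and [2, 3]: y[0] = 5×2 = 10; y[1] = 5×3 + 4×2 = 23; y[2] = 4×3 + 2×2 = 16; y[3] = 2×3 = 6 → [10, 23, 16, 6]. Given [10, 23, 16, 6] matches, so answer: Yes

Yes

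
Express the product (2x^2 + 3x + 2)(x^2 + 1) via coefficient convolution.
Ascending coefficients: a = [2, 3, 2], b = [1, 0, 1]. c[0] = 2×1 = 2; c[1] = 2×0 + 3×1 = 3; c[2] = 2×1 + 3×0 + 2×1 = 4; c[3] = 3×1 + 2×0 = 3; c[4] = 2×1 = 2. Result coefficients: [2, 3, 4, 3, 2] → 2x^4 + 3x^3 + 4x^2 + 3x + 2

2x^4 + 3x^3 + 4x^2 + 3x + 2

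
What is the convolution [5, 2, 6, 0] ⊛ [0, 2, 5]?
y[0] = 5×0 = 0; y[1] = 5×2 + 2×0 = 10; y[2] = 5×5 + 2×2 + 6×0 = 29; y[3] = 2×5 + 6×2 + 0×0 = 22; y[4] = 6×5 + 0×2 = 30; y[5] = 0×5 = 0

[0, 10, 29, 22, 30, 0]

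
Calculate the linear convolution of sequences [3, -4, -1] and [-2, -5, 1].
y[0] = 3×-2 = -6; y[1] = 3×-5 + -4×-2 = -7; y[2] = 3×1 + -4×-5 + -1×-2 = 25; y[3] = -4×1 + -1×-5 = 1; y[4] = -1×1 = -1

[-6, -7, 25, 1, -1]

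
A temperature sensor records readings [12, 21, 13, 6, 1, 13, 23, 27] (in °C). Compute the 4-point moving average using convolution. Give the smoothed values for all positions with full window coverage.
4-point moving average kernel = [1, 1, 1, 1]. Apply in 'valid' mode (full window coverage): avg[0] = (12 + 21 + 13 + 6) / 4 = 13.0; avg[1] = (21 + 13 + 6 + 1) / 4 = 10.25; avg[2] = (13 + 6 + 1 + 13) / 4 = 8.25; avg[3] = (6 + 1 + 13 + 23) / 4 = 10.75; avg[4] = (1 + 13 + 23 + 27) / 4 = 16.0. Smoothed values: [13.0, 10.25, 8.25, 10.75, 16.0]

[13.0, 10.25, 8.25, 10.75, 16.0]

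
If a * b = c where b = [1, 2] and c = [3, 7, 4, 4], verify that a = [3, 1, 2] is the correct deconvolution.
Forward-compute [3, 1, 2] * [1, 2]: c[0] = 3×1 = 3; c[1] = 3×2 + 1×1 = 7; c[2] = 1×2 + 2×1 = 4; c[3] = 2×2 = 4 → [3, 7, 4, 4]. Matches given c = [3, 7, 4, 4], so verified.

Verified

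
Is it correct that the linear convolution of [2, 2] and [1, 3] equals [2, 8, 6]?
Recompute linear convolution of [2, 2] and [1, 3]: y[0] = 2×1 = 2; y[1] = 2×3 + 2×1 = 8; y[2] = 2×3 = 6 → [2, 8, 6]. Given [2, 8, 6] matches, so answer: Yes

Yes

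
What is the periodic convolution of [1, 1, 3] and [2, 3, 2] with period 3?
Use y[k] = Σ_j a[j]·b[(k-j) mod 3]. y[0] = 1×2 + 1×2 + 3×3 = 13; y[1] = 1×3 + 1×2 + 3×2 = 11; y[2] = 1×2 + 1×3 + 3×2 = 11. Result: [13, 11, 11]

[13, 11, 11]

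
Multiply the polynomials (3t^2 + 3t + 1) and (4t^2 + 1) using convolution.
Ascending coefficients: a = [1, 3, 3], b = [1, 0, 4]. c[0] = 1×1 = 1; c[1] = 1×0 + 3×1 = 3; c[2] = 1×4 + 3×0 + 3×1 = 7; c[3] = 3×4 + 3×0 = 12; c[4] = 3×4 = 12. Result coefficients: [1, 3, 7, 12, 12] → 12t^4 + 12t^3 + 7t^2 + 3t + 1

12t^4 + 12t^3 + 7t^2 + 3t + 1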